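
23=23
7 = 7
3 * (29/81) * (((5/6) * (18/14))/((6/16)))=580/189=3.07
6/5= 1.20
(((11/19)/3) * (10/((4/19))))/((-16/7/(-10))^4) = 82534375/24576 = 3358.33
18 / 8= 9 / 4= 2.25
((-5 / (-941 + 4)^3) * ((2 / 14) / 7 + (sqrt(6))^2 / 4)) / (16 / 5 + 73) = 3725 / 30716365311114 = 0.00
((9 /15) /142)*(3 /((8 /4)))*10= 9 /142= 0.06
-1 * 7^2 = -49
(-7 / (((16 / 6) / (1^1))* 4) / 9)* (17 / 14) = -0.09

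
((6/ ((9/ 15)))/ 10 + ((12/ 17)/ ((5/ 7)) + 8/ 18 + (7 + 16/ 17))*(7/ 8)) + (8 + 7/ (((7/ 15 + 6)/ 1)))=10854469/ 593640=18.28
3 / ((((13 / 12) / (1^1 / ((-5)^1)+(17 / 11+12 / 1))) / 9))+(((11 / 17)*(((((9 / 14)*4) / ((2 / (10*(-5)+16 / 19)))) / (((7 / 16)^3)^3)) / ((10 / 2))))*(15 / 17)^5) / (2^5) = 9245605320600580117224 / 92626141076800716385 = 99.82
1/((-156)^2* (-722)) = -1/17570592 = -0.00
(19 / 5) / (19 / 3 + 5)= 57 / 170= 0.34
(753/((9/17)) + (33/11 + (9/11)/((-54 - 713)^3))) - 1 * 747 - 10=9951605557438/14890182879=668.33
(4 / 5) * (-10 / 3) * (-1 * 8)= 64 / 3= 21.33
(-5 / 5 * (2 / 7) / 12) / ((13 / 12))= -0.02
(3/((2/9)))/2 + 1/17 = 463/68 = 6.81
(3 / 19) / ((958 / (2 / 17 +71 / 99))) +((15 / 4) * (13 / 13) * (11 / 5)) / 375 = 56513521 / 2552830500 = 0.02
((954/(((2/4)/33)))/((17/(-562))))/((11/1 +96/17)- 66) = 35385768/839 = 42176.12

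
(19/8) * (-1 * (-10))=95/4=23.75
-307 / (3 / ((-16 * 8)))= 39296 / 3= 13098.67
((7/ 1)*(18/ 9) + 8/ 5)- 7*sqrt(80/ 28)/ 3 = 78/ 5- 2*sqrt(35)/ 3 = 11.66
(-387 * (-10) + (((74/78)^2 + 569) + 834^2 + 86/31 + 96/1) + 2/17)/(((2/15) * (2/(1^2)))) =701466102580/267189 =2625355.47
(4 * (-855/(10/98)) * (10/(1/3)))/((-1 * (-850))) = -100548/85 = -1182.92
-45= -45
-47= -47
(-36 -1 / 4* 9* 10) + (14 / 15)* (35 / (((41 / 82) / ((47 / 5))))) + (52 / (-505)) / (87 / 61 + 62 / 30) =1345100261 / 2420970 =555.60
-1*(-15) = 15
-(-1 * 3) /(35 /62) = 186 /35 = 5.31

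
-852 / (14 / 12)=-5112 / 7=-730.29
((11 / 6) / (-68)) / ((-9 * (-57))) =-0.00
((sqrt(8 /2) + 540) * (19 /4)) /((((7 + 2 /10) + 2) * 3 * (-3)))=-25745 /828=-31.09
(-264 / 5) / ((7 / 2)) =-528 / 35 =-15.09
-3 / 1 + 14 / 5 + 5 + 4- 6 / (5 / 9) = -2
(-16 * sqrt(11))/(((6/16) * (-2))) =64 * sqrt(11)/3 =70.75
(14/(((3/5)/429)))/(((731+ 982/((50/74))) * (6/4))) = 3.06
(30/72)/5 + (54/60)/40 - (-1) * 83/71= 108617/85200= 1.27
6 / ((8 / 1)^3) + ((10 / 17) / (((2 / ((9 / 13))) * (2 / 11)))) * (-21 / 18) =-73257 / 56576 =-1.29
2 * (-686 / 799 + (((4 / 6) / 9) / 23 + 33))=31898998 / 496179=64.29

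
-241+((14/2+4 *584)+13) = 2115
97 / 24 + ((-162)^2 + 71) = 631657 / 24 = 26319.04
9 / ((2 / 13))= 58.50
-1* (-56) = 56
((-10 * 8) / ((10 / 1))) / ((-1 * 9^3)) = 8 / 729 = 0.01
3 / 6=1 / 2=0.50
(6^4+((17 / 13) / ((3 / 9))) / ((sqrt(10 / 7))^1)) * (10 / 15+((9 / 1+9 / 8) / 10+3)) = 6079.56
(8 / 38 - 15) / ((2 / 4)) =-562 / 19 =-29.58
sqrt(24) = 2*sqrt(6) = 4.90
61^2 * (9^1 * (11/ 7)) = 368379/ 7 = 52625.57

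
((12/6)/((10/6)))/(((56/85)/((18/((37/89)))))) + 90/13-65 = 139973/6734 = 20.79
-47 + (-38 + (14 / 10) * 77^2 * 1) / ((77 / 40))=4245.26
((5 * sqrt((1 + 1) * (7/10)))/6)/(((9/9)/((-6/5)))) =-sqrt(35)/5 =-1.18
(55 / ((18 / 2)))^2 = 3025 / 81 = 37.35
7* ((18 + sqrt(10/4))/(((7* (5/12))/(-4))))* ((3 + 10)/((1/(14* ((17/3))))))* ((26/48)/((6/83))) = -6676852/5 - 1669213* sqrt(10)/45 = -1452670.73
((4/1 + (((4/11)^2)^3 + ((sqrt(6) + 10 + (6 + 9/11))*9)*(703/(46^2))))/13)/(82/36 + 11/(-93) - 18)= -56780001362115/215371515896966 - 1765233*sqrt(6)/121571606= -0.30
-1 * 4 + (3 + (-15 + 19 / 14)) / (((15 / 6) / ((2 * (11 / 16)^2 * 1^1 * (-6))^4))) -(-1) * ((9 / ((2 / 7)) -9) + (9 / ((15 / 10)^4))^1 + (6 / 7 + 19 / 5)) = -3307442767147 / 754974720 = -4380.87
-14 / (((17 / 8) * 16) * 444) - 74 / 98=-279619 / 369852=-0.76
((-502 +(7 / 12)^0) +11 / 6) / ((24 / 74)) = -110815 / 72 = -1539.10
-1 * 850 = -850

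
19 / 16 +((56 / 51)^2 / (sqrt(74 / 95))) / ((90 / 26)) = 20384*sqrt(7030) / 4330665 +19 / 16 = 1.58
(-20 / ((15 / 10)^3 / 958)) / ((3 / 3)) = -153280 / 27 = -5677.04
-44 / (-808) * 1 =11 / 202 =0.05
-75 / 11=-6.82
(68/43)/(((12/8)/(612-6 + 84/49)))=192848/301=640.69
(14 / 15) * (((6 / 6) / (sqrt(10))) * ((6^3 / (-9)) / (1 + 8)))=-56 * sqrt(10) / 225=-0.79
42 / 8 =21 / 4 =5.25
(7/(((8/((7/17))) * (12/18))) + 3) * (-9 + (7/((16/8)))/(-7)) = -18297/544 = -33.63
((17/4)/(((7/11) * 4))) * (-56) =-187/2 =-93.50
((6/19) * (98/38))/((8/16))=588/361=1.63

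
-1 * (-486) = 486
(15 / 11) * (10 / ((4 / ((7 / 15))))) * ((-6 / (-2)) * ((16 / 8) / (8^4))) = 105 / 45056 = 0.00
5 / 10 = 1 / 2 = 0.50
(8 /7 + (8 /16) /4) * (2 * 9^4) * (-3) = -1397493 /28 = -49910.46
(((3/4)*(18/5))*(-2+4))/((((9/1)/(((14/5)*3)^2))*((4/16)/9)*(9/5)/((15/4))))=15876/5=3175.20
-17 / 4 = -4.25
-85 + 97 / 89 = -7468 / 89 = -83.91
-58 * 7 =-406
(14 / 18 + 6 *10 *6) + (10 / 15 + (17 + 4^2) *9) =5926 / 9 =658.44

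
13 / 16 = 0.81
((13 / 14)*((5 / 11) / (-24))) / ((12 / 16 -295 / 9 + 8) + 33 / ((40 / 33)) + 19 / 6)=-975 / 352814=-0.00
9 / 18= 1 / 2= 0.50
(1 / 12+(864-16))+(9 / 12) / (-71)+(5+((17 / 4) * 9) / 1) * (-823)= -29604169 / 852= -34746.68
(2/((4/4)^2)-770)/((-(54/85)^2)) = 462400/243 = 1902.88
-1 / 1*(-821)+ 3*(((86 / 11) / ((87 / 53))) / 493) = 129120765 / 157267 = 821.03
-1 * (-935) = 935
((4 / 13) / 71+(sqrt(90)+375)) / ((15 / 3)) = 3 * sqrt(10) / 5+346129 / 4615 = 76.90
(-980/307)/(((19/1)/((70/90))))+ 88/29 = 4420796/1522413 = 2.90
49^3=117649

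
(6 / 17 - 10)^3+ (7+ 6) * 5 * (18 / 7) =-25128398 / 34391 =-730.67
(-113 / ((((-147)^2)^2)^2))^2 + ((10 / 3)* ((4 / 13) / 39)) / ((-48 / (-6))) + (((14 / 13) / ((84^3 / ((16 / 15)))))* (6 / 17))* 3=2246439879233158444905404750729910163 / 682940685744614914479804559244922915165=0.00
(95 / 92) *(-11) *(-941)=983345 / 92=10688.53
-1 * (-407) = 407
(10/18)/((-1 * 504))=-5/4536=-0.00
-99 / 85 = -1.16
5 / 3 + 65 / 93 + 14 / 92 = 10771 / 4278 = 2.52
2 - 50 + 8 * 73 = 536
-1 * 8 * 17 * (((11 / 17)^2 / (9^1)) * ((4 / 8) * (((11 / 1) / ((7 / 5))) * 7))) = -26620 / 153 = -173.99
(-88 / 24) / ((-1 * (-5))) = -11 / 15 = -0.73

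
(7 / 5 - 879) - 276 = -5768 / 5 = -1153.60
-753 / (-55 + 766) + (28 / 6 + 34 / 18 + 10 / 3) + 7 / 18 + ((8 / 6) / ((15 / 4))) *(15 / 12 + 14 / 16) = 23639 / 2370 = 9.97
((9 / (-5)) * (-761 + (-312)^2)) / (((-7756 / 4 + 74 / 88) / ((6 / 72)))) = 3187239 / 426395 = 7.47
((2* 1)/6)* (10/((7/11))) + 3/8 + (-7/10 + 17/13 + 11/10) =79943/10920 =7.32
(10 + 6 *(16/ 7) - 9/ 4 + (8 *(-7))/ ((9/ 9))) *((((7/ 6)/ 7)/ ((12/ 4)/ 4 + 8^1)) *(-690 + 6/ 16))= 1778313/ 3920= 453.65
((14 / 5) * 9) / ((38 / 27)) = 1701 / 95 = 17.91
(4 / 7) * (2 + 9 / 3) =20 / 7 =2.86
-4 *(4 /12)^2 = -4 /9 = -0.44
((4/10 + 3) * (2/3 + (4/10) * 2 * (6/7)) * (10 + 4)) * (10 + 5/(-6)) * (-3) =-26554/15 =-1770.27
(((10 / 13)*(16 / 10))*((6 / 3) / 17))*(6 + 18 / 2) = 480 / 221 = 2.17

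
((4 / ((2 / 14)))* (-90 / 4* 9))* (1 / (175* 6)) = -27 / 5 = -5.40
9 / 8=1.12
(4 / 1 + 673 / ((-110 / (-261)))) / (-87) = -176093 / 9570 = -18.40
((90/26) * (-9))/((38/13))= -405/38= -10.66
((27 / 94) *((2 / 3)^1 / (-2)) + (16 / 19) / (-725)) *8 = -501916 / 647425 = -0.78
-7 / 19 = -0.37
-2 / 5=-0.40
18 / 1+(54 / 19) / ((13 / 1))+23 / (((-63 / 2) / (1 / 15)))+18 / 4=10583011 / 466830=22.67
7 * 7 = 49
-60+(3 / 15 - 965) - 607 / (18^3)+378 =-18863723 / 29160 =-646.90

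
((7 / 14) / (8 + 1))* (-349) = -349 / 18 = -19.39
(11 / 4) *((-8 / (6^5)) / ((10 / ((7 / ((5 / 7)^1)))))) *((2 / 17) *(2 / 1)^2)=-539 / 413100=-0.00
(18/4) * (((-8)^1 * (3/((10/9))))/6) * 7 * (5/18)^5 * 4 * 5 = -21875/5832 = -3.75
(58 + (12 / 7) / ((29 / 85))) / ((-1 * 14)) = -6397 / 1421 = -4.50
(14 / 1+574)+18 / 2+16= 613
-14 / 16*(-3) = 21 / 8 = 2.62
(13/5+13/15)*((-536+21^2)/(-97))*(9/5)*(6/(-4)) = -4446/485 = -9.17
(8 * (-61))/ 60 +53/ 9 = -101/ 45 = -2.24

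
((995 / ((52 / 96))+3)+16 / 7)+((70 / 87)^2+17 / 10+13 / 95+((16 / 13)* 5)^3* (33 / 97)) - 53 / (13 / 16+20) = 152516978012370161 / 79376813653410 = 1921.43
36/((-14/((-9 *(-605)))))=-98010/7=-14001.43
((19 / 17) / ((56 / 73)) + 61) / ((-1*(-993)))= 59459 / 945336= 0.06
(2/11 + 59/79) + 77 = 67720/869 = 77.93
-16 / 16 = -1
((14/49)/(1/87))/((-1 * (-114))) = 29/133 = 0.22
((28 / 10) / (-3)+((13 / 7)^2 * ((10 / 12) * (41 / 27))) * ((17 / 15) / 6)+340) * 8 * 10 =27191.29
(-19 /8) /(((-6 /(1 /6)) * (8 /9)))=19 /256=0.07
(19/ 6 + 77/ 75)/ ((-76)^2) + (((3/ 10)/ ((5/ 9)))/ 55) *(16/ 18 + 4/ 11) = 6826561/ 524172000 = 0.01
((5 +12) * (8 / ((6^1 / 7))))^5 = 24436261477376 / 243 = 100560746820.48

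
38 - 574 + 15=-521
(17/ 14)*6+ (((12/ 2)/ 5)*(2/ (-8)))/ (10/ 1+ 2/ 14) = 36063/ 4970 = 7.26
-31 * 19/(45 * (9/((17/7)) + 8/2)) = -10013/5895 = -1.70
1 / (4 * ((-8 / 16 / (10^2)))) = -50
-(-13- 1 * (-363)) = -350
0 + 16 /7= 2.29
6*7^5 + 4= 100846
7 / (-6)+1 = -1 / 6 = -0.17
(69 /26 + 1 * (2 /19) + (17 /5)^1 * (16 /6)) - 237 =-1668541 /7410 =-225.17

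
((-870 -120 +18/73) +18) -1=-71011/73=-972.75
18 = 18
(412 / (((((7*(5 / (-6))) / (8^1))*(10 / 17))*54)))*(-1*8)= 224128 / 1575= 142.30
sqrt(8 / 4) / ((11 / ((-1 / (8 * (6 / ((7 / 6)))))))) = -7 * sqrt(2) / 3168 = -0.00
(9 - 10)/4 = -1/4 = -0.25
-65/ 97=-0.67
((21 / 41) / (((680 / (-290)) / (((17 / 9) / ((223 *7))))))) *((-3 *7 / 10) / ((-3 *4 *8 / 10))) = -203 / 3510912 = -0.00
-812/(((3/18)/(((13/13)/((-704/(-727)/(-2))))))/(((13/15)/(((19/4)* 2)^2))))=1918553/19855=96.63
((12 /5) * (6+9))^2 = 1296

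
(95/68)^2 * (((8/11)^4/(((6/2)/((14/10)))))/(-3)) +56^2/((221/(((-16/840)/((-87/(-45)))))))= -3226534528/14356627857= -0.22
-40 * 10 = -400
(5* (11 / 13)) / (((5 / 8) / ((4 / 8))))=44 / 13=3.38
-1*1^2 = -1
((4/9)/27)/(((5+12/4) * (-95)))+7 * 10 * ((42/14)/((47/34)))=329653753/2169990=151.91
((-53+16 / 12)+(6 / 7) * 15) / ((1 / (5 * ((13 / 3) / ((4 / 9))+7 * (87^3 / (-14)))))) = 1788880175 / 28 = 63888577.68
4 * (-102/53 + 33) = 6588/53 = 124.30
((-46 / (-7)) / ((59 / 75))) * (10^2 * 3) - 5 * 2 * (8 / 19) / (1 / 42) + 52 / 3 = 55240004 / 23541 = 2346.54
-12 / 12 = -1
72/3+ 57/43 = 1089/43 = 25.33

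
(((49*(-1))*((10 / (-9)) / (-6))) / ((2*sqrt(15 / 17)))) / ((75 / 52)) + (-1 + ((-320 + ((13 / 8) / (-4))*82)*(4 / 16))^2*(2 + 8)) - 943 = 157848733 / 2048 - 1274*sqrt(255) / 6075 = 77071.23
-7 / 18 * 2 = -7 / 9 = -0.78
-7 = -7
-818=-818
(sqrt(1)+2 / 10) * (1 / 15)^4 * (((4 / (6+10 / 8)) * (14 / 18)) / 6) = 0.00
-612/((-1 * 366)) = 102/61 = 1.67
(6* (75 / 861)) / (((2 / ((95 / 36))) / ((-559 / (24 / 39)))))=-17259125 / 27552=-626.42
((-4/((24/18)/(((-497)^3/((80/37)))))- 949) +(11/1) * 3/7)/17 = 95386689721/9520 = 10019610.26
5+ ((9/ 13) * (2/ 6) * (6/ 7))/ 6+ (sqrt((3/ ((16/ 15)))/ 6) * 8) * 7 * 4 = 458/ 91+ 28 * sqrt(30) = 158.40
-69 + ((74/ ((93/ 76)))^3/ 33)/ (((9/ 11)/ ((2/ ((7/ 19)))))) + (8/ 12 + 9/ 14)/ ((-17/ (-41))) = 44398.19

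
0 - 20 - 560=-580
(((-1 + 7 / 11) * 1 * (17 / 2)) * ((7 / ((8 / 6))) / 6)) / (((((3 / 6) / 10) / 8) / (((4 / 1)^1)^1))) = -19040 / 11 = -1730.91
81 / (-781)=-81 / 781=-0.10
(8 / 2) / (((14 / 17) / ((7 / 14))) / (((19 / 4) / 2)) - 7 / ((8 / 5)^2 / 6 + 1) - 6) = -0.39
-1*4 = -4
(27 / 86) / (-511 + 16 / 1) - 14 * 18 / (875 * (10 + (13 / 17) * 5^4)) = -400359 / 326961250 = -0.00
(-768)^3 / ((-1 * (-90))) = -25165824 / 5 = -5033164.80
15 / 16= 0.94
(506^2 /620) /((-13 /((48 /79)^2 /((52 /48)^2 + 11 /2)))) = -21236649984 /12085166015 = -1.76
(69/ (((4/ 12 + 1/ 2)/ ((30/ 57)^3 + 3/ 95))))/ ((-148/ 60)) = -7555086/ 1268915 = -5.95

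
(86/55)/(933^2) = 86/47876895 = 0.00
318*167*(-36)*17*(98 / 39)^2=-34682041632 / 169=-205219181.25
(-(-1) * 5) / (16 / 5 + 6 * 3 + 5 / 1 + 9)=25 / 176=0.14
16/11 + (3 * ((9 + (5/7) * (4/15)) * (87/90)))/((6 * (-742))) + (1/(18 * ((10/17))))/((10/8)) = 78370877/51420600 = 1.52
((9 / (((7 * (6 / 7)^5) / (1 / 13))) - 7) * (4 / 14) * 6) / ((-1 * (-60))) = -10889 / 56160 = -0.19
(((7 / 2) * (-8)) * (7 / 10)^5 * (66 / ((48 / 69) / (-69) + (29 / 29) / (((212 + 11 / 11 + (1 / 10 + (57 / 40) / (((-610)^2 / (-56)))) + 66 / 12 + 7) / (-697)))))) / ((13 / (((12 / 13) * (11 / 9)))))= 3160804531191779241 / 363470987085212500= 8.70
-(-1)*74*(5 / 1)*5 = 1850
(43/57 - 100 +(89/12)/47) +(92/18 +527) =13920833/32148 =433.02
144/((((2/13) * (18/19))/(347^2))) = 118964092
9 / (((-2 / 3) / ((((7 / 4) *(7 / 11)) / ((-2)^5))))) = 1323 / 2816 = 0.47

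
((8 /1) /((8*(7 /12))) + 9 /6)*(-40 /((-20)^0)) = -900 /7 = -128.57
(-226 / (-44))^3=1442897 / 10648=135.51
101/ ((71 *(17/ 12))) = 1212/ 1207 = 1.00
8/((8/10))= 10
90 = 90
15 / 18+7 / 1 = 47 / 6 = 7.83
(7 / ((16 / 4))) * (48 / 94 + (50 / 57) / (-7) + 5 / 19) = 1.13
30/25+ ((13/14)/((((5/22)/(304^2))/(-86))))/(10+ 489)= -227302202/3493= -65073.63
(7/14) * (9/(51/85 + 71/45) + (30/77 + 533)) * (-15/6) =-2897245/4312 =-671.90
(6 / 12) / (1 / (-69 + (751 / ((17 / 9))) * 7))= 23070 / 17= 1357.06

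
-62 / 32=-31 / 16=-1.94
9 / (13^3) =0.00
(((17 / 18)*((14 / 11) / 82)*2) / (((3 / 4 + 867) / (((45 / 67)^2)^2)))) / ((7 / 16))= 165240000 / 10514995995647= 0.00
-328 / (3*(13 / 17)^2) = -94792 / 507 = -186.97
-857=-857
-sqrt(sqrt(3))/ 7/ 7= -3^(1/ 4)/ 49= -0.03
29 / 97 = 0.30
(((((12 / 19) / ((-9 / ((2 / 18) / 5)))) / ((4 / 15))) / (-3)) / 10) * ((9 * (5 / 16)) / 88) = 1 / 160512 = 0.00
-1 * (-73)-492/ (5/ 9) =-4063/ 5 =-812.60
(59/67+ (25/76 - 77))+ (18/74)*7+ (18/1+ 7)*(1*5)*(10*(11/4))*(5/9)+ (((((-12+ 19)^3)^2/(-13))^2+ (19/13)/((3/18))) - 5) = 81902947.10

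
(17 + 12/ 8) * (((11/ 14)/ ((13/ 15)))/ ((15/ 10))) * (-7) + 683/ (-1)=-19793/ 26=-761.27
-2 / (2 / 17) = -17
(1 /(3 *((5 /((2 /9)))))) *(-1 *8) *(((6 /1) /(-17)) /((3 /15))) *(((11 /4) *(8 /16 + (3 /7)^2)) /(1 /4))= 11792 /7497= 1.57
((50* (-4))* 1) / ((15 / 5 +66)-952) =200 / 883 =0.23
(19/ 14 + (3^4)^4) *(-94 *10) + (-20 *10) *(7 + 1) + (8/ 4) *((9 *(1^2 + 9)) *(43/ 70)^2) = -9913660534209/ 245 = -40463920547.79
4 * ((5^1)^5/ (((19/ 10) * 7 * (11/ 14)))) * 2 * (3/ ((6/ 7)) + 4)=3750000/ 209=17942.58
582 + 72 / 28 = 4092 / 7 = 584.57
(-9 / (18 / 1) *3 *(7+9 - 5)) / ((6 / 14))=-77 / 2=-38.50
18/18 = 1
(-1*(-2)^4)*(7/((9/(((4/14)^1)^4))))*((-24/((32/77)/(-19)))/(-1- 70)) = 13376/10437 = 1.28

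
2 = 2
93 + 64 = 157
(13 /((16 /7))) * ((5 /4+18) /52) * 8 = 16.84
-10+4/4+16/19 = -155/19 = -8.16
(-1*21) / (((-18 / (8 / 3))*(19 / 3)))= 28 / 57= 0.49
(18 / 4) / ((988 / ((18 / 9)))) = 9 / 988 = 0.01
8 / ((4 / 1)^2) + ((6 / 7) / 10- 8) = -519 / 70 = -7.41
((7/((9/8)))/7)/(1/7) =56/9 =6.22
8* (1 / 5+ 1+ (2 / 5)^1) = 64 / 5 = 12.80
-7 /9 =-0.78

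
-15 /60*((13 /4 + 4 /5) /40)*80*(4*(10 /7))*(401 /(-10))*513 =16662753 /70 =238039.33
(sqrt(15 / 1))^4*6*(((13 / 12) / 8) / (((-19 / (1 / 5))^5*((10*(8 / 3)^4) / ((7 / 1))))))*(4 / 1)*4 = -66339 / 12677626880000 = -0.00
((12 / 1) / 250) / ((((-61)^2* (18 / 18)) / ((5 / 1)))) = 6 / 93025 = 0.00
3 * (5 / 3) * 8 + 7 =47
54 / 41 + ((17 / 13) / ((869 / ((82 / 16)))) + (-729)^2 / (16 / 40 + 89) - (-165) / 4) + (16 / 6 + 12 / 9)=3307730905055 / 552106984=5991.10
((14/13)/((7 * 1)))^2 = 4/169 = 0.02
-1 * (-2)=2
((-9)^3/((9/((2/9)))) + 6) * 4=-48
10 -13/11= 97/11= 8.82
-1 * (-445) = 445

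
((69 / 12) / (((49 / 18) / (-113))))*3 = -70173 / 98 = -716.05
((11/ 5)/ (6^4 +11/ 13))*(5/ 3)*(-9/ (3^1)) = -143/ 16859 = -0.01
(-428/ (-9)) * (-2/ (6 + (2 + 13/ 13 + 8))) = -856/ 153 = -5.59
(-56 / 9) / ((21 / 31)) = -248 / 27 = -9.19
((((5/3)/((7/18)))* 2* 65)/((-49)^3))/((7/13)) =-50700/5764801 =-0.01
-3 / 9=-1 / 3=-0.33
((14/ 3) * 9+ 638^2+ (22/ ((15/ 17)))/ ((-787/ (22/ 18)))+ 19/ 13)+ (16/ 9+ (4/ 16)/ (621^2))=32123352404535191/ 78909861420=407089.20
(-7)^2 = 49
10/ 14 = 5/ 7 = 0.71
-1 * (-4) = 4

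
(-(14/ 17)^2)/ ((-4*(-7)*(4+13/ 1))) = -7/ 4913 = -0.00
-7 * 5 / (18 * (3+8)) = -35 / 198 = -0.18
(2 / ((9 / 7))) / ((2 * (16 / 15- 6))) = -35 / 222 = -0.16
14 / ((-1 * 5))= -14 / 5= -2.80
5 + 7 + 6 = 18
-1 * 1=-1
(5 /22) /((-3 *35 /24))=-4 /77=-0.05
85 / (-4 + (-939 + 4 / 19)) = -1615 / 17913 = -0.09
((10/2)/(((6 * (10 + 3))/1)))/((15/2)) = 1/117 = 0.01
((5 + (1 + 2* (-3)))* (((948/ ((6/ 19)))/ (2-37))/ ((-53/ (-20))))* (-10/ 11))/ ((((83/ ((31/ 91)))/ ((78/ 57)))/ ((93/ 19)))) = 0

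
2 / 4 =1 / 2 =0.50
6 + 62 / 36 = 139 / 18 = 7.72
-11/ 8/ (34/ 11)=-121/ 272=-0.44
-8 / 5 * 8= -64 / 5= -12.80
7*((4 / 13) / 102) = 14 / 663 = 0.02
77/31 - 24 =-667/31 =-21.52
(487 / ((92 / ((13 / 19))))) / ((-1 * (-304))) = 6331 / 531392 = 0.01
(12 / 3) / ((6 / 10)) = 20 / 3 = 6.67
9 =9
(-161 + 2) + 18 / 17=-2685 / 17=-157.94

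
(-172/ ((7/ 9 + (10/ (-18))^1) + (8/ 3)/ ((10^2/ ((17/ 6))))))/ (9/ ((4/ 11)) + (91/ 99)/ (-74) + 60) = -22681296/ 3327421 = -6.82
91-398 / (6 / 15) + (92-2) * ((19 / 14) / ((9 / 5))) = -5853 / 7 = -836.14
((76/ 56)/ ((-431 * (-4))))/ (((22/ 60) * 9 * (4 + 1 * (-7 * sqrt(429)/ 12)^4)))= 3648/ 325944560711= 0.00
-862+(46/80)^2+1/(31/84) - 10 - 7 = -43447601/49600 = -875.96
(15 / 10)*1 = 3 / 2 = 1.50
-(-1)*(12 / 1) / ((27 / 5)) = 20 / 9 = 2.22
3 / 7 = 0.43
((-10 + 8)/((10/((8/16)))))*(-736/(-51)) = -1.44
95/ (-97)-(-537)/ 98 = 42779/ 9506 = 4.50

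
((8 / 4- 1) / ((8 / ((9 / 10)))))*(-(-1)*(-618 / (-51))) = 927 / 680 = 1.36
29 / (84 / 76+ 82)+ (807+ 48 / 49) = 62541188 / 77371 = 808.33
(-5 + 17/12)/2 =-1.79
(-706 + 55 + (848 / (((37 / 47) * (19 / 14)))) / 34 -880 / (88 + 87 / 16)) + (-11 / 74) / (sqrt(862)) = -2276485607 / 3573349 -11 * sqrt(862) / 63788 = -637.08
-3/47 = -0.06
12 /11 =1.09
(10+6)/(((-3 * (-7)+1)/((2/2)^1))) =8/11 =0.73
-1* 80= -80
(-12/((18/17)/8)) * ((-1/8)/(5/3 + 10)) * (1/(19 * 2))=17/665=0.03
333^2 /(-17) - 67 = -112028 /17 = -6589.88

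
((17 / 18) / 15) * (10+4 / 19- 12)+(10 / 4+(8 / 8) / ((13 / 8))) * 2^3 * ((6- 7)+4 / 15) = -613201 / 33345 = -18.39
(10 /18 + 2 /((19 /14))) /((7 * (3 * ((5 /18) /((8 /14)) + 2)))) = 0.04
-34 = -34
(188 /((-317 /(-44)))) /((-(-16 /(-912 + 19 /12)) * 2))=-5648225 /7608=-742.41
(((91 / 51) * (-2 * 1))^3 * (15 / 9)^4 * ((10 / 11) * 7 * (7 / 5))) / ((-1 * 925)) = 14769991600 / 4373105517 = 3.38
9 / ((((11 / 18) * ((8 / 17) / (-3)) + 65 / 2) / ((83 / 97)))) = 0.24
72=72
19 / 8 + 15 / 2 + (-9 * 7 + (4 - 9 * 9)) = -1041 / 8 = -130.12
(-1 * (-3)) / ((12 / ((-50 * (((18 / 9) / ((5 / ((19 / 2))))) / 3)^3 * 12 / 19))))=-722 / 45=-16.04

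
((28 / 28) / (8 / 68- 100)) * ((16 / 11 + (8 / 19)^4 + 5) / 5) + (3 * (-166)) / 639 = -228222231503 / 288039383830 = -0.79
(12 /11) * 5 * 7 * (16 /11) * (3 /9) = 2240 /121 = 18.51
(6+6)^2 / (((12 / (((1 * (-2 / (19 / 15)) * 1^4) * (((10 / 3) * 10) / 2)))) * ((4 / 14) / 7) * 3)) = -49000 / 19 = -2578.95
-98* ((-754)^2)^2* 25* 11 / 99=-791865583527200 / 9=-87985064836355.56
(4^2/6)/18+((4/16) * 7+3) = 529/108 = 4.90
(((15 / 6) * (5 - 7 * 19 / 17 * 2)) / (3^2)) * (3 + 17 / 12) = -47965 / 3672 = -13.06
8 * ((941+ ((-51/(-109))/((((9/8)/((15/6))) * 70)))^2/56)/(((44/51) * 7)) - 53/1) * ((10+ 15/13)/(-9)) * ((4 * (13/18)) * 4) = -898179793323640/76250749113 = -11779.29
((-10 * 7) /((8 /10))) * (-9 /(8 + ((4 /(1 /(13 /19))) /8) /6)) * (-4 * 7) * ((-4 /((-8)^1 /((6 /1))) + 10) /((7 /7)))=-65356200 /1837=-35577.68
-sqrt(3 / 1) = -sqrt(3) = -1.73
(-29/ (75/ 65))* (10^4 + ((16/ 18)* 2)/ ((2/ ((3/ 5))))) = -56553016/ 225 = -251346.74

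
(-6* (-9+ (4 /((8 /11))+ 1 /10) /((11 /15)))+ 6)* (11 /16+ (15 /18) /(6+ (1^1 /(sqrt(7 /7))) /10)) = 31369 /2684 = 11.69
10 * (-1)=-10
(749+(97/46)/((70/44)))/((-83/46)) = -1208024/2905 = -415.84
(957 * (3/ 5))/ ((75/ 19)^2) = 115159/ 3125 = 36.85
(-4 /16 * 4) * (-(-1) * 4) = -4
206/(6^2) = 103/18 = 5.72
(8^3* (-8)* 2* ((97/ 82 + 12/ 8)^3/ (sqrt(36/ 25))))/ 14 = -13629440000/ 1447341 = -9416.88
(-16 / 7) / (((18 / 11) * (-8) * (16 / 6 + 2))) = 11 / 294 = 0.04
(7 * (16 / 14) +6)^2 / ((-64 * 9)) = -49 / 144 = -0.34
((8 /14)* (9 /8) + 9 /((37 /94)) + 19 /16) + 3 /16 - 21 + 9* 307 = 5732981 /2072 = 2766.88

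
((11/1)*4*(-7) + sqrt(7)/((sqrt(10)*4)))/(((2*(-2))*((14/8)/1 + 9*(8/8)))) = 308/43-sqrt(70)/1720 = 7.16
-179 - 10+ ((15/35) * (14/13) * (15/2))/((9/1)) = -2452/13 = -188.62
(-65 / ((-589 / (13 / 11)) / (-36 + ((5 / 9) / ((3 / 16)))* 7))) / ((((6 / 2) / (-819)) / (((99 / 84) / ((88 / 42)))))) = 7920185 / 25916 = 305.61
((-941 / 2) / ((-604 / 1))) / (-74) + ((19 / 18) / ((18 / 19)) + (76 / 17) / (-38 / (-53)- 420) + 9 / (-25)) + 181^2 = 1120192388149911409 / 34192098075600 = 32761.73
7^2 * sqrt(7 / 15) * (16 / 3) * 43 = 33712 * sqrt(105) / 45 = 7676.56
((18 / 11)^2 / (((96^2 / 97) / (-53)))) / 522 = -0.00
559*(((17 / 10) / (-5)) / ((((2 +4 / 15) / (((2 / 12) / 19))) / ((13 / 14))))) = -7267 / 10640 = -0.68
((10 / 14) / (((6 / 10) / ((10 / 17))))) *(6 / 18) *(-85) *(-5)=6250 / 63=99.21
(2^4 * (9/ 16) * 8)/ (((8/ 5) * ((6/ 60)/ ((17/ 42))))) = 182.14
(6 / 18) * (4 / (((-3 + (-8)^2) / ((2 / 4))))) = 2 / 183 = 0.01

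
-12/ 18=-2/ 3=-0.67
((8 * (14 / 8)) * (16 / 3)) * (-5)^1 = -1120 / 3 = -373.33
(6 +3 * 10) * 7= 252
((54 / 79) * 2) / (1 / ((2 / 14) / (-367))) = -108 / 202951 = -0.00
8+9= 17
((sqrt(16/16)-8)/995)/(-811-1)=1/115420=0.00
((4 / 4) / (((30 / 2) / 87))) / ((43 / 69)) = 2001 / 215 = 9.31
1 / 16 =0.06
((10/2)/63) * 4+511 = 511.32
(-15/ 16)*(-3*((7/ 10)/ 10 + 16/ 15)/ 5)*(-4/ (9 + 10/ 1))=-0.13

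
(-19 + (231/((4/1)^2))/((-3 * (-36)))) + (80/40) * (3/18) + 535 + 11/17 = 5063581/9792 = 517.11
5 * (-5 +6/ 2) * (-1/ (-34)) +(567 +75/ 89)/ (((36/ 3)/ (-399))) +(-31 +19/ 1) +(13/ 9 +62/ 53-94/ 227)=-6189634045663/ 327652254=-18890.86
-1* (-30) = 30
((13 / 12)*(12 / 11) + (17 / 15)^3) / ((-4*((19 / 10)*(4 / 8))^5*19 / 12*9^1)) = -2506700800 / 41917879971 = -0.06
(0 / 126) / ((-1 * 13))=0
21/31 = 0.68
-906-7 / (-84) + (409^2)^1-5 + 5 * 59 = 1999981 / 12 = 166665.08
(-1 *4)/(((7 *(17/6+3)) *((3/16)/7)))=-128/35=-3.66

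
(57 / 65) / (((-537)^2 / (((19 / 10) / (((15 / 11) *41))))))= 3971 / 38425169250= 0.00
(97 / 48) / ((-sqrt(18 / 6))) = -97 * sqrt(3) / 144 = -1.17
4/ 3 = 1.33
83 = 83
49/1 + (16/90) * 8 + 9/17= 38978/765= 50.95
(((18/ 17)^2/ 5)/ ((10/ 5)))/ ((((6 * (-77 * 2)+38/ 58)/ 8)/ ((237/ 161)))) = -8907408/ 6229535165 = -0.00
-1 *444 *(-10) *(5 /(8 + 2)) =2220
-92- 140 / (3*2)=-346 / 3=-115.33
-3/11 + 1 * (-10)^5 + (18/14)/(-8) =-61600267/616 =-100000.43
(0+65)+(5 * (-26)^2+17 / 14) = 48247 / 14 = 3446.21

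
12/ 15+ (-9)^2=409/ 5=81.80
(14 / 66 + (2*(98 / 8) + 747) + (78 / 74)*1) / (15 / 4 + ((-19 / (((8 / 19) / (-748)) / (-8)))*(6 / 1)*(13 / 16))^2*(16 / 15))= 18870950 / 45137886776064423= 0.00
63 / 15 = 21 / 5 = 4.20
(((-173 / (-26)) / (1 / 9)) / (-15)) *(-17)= 8823 / 130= 67.87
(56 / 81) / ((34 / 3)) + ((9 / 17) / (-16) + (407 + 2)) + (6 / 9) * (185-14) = 3841117 / 7344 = 523.03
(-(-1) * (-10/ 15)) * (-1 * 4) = 2.67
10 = 10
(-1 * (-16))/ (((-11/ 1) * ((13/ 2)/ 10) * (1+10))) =-320/ 1573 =-0.20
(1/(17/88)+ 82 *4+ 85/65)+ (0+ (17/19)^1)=1408256/4199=335.38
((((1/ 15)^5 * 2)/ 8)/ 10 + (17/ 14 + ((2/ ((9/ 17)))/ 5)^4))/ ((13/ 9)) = 1.07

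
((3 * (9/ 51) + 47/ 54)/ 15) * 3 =257/ 918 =0.28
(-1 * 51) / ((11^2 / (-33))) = 13.91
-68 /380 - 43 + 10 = -3152 /95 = -33.18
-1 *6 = -6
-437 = -437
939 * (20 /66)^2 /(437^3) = 31300 /30293603439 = 0.00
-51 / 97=-0.53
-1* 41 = -41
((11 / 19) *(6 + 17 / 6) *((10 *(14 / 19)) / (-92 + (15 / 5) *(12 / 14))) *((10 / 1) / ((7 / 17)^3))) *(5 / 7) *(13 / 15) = -1861781350 / 49829913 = -37.36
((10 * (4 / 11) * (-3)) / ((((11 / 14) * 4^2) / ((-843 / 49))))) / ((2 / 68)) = 429930 / 847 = 507.59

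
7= 7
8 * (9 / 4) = 18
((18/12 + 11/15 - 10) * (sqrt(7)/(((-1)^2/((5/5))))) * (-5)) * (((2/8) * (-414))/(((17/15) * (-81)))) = 115.84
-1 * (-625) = 625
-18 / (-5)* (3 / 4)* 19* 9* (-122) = -56327.40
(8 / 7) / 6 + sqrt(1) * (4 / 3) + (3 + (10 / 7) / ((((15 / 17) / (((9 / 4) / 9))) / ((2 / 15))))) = 206 / 45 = 4.58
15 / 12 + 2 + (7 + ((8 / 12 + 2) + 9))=21.92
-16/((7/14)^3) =-128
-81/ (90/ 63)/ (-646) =567/ 6460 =0.09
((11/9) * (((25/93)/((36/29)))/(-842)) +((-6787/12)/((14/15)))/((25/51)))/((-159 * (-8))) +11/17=-3118383952871/9600948312480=-0.32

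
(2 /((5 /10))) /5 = 4 /5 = 0.80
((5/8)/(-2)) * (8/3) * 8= -20/3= -6.67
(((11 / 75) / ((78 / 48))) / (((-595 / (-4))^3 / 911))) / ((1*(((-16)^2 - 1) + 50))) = 5130752 / 62640519703125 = 0.00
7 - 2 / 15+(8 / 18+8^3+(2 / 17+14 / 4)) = 800081 / 1530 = 522.93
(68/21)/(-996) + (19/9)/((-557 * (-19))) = -8888/2912553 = -0.00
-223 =-223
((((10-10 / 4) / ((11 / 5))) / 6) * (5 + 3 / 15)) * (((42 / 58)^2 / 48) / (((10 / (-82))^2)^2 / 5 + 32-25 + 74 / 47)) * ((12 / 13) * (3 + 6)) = 2635629671115 / 84279389592464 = 0.03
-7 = -7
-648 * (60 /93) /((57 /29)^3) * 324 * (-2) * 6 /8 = 5689465920 /212629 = 26757.71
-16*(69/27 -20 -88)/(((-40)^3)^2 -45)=15184/36863999595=0.00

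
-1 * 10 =-10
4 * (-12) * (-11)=528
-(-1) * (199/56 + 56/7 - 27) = -865/56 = -15.45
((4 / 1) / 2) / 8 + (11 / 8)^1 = 13 / 8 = 1.62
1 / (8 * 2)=1 / 16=0.06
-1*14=-14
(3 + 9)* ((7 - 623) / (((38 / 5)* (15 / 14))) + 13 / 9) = -50756 / 57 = -890.46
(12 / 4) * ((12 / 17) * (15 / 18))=30 / 17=1.76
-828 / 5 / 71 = -828 / 355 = -2.33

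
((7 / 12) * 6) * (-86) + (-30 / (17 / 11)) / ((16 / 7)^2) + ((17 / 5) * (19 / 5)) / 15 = -247945027 / 816000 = -303.85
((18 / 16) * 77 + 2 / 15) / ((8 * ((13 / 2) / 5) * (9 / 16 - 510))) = -10411 / 635778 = -0.02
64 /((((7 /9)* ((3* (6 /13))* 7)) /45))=382.04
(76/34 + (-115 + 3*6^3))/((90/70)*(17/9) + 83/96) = 6114528/37621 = 162.53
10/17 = 0.59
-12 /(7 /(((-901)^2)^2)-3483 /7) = 27678876271242 /1147684833961117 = 0.02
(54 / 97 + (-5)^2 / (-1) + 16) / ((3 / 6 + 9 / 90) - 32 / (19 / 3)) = 8645 / 4559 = 1.90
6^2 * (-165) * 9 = -53460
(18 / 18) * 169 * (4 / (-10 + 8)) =-338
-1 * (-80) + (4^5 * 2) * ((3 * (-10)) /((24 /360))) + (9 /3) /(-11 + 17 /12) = -105974836 /115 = -921520.31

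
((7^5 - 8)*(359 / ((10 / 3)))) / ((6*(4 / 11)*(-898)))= -66339251 / 71840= -923.43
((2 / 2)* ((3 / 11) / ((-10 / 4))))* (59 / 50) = -177 / 1375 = -0.13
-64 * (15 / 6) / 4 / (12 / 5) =-50 / 3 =-16.67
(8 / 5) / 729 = 8 / 3645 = 0.00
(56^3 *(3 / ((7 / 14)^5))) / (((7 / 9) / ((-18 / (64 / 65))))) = -396264960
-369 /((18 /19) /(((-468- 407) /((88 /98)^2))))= 422670.87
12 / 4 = 3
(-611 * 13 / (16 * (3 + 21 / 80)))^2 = 1577281225 / 68121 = 23154.11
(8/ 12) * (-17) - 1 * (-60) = 146/ 3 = 48.67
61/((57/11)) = 671/57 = 11.77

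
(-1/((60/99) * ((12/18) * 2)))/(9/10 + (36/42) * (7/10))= -33/40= -0.82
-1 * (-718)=718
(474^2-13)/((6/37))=1385421.83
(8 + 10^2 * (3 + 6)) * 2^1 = 1816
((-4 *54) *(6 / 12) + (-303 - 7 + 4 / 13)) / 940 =-543 / 1222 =-0.44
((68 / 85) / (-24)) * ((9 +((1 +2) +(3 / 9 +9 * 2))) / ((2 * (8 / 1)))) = -91 / 1440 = -0.06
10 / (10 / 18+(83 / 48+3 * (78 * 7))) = 1440 / 236201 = 0.01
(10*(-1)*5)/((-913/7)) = 350/913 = 0.38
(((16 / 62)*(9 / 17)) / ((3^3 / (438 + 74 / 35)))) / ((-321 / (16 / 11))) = -1971712 / 195387885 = -0.01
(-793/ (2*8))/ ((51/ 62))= -24583/ 408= -60.25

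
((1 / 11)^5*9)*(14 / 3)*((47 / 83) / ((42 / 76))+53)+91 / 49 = 175092339 / 93570631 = 1.87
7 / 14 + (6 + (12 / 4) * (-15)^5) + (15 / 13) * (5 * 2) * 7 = -59228981 / 26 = -2278037.73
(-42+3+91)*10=520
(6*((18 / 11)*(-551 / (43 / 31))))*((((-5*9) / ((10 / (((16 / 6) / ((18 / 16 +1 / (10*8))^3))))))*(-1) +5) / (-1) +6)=903998465172 / 32403553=27898.13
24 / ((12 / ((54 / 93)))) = 36 / 31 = 1.16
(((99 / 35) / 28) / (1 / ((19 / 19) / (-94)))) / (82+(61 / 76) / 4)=-3762 / 287748335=-0.00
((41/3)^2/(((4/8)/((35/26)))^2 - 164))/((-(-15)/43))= -17709335/5419737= -3.27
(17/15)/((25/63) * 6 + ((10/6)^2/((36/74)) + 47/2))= 3213/89560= 0.04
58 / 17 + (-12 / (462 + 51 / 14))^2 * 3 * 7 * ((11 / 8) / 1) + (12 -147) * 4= -43071896954 / 80272793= -536.57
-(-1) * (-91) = -91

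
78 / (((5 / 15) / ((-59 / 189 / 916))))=-767 / 9618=-0.08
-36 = -36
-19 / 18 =-1.06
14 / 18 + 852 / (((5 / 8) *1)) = 61379 / 45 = 1363.98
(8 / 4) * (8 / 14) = 8 / 7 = 1.14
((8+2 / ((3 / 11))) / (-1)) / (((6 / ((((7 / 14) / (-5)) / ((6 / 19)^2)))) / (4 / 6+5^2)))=639331 / 9720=65.77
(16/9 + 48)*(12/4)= 448/3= 149.33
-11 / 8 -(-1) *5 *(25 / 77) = 153 / 616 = 0.25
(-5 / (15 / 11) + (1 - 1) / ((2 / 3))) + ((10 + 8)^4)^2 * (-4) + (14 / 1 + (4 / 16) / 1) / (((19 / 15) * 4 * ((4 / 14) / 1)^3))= -16926659399839 / 384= -44079842187.08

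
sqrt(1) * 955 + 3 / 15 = 4776 / 5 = 955.20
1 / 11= 0.09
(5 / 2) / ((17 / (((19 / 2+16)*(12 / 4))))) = 45 / 4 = 11.25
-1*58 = -58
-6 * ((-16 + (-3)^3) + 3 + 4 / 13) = 3096 / 13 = 238.15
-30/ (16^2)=-15/ 128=-0.12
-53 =-53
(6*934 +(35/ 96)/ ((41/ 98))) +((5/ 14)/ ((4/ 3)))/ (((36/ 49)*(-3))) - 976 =54656279/ 11808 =4628.75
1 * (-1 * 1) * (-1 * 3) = 3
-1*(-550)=550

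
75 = 75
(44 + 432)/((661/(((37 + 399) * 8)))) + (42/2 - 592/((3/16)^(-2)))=26566591/10576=2511.97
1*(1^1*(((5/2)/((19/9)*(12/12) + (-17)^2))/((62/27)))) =0.00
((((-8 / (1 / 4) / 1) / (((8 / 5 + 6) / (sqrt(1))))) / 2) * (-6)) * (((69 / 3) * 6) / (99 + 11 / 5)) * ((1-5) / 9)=-1600 / 209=-7.66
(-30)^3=-27000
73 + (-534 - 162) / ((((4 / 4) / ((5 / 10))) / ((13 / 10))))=-1897 / 5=-379.40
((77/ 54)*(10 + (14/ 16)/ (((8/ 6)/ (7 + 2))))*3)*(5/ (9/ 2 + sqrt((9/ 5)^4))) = 4899125/ 111456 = 43.96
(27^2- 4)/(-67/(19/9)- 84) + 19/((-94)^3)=-6.26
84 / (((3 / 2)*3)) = 56 / 3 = 18.67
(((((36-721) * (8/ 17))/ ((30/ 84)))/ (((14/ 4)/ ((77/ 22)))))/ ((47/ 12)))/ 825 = -61376/ 219725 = -0.28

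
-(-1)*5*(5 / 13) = 25 / 13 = 1.92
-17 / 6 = -2.83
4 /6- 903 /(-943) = 4595 /2829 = 1.62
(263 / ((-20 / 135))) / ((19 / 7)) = -49707 / 76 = -654.04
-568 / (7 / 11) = -6248 / 7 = -892.57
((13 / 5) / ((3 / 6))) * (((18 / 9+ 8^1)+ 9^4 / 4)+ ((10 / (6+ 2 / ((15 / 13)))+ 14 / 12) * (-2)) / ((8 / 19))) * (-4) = -14825746 / 435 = -34082.17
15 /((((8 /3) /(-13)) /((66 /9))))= -2145 /4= -536.25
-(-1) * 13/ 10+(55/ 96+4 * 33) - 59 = 74.87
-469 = -469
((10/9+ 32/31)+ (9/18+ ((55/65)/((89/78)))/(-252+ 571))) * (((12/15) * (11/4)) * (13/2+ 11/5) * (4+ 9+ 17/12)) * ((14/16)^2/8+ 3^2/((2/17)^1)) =284364218784173/5085388800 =55917.89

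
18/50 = 9/25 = 0.36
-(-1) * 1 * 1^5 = 1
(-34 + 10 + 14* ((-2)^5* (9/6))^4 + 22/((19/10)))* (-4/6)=-2824076840/57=-49545207.72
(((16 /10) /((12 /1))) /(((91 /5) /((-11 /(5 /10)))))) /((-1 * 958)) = 22 /130767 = 0.00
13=13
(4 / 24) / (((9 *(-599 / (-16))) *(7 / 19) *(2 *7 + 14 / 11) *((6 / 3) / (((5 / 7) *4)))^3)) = 209000 / 815458833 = 0.00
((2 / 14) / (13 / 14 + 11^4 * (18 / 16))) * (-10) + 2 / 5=368894 / 922435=0.40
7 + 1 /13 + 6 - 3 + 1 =144 /13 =11.08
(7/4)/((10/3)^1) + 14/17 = 917/680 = 1.35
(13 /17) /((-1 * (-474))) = 13 /8058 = 0.00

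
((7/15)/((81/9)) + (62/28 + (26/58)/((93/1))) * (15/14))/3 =57791003/71362620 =0.81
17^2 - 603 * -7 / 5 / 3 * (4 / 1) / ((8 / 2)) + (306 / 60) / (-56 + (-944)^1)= 5703949 / 10000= 570.39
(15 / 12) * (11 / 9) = 55 / 36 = 1.53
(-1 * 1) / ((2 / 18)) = -9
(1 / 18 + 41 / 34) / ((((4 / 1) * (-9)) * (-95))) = 193 / 523260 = 0.00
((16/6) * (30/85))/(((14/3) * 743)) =24/88417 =0.00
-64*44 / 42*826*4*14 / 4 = -2326016 / 3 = -775338.67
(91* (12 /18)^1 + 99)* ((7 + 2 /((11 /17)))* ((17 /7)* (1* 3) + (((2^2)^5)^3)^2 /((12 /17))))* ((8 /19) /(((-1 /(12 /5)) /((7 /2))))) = -9726216445246042946274352 /1045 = -9307384158130184637583.11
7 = 7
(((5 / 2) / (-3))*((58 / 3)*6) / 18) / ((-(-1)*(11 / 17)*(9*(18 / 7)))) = -17255 / 48114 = -0.36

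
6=6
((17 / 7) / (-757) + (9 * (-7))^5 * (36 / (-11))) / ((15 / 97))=3672830594960101 / 174867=21003566110.02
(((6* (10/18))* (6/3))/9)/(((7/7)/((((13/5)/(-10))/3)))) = -26/405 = -0.06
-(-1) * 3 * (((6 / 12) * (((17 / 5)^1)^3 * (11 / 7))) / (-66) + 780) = 8185087 / 3500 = 2338.60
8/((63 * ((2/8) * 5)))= 32/315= 0.10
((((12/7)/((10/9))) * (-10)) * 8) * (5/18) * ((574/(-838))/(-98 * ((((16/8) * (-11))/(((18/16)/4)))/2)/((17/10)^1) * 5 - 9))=1505520/722114237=0.00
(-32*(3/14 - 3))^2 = 389376/49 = 7946.45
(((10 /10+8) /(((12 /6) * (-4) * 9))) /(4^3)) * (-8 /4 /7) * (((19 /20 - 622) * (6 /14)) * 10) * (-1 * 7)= 37263 /3584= 10.40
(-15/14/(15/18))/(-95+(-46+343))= -9/1414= -0.01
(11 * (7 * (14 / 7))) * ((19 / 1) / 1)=2926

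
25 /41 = 0.61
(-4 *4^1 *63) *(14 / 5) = -14112 / 5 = -2822.40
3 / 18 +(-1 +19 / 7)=79 / 42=1.88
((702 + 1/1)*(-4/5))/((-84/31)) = 21793/105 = 207.55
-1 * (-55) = 55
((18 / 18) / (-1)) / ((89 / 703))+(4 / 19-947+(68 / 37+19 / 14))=-833449199 / 875938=-951.49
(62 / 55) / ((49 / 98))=124 / 55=2.25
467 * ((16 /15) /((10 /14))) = 52304 /75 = 697.39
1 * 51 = 51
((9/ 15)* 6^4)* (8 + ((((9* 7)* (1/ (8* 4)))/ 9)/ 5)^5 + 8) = 407686352884101/ 32768000000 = 12441.60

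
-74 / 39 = -1.90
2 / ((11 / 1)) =2 / 11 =0.18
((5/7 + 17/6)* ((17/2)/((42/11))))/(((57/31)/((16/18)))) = 863753/226233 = 3.82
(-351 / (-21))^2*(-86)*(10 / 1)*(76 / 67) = -894713040 / 3283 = -272529.10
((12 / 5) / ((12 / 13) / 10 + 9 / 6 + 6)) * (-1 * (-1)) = 104 / 329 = 0.32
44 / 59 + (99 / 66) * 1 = 2.25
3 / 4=0.75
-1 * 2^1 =-2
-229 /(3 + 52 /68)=-3893 /64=-60.83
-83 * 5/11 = -415/11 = -37.73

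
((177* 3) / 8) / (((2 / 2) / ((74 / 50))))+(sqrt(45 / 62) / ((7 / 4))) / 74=3* sqrt(310) / 8029+19647 / 200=98.24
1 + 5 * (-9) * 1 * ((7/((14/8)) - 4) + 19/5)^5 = -22284266/625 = -35654.83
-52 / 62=-26 / 31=-0.84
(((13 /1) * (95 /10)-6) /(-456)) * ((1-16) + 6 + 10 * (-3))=3055 /304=10.05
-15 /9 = -5 /3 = -1.67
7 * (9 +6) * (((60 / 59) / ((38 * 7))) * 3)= 1.20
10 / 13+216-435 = -2837 / 13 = -218.23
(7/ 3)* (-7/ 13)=-49/ 39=-1.26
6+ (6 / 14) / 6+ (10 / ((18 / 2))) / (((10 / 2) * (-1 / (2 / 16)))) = 1523 / 252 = 6.04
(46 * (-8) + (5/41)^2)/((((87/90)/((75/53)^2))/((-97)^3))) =95270175398081250/136935941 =695728051.40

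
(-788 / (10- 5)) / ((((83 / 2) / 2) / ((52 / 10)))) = -81952 / 2075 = -39.49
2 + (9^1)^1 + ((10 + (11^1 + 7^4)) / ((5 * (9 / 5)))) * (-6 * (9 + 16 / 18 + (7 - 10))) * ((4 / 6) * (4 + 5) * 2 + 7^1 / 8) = -3866426 / 27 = -143200.96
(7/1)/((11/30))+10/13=2840/143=19.86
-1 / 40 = -0.02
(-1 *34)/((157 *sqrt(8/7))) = -17 *sqrt(14)/314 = -0.20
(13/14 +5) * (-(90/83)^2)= -4050/581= -6.97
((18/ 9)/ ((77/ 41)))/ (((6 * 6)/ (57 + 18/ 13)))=943/ 546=1.73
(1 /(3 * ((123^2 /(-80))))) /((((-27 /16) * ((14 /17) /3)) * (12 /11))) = 29920 /8578143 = 0.00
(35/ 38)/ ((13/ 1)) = 35/ 494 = 0.07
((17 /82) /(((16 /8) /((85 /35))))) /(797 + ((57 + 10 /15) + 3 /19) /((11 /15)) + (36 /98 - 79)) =422807 /1338948480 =0.00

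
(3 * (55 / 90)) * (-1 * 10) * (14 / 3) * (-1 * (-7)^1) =-5390 / 9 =-598.89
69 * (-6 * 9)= -3726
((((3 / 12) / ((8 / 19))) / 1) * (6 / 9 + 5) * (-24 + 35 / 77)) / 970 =-0.08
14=14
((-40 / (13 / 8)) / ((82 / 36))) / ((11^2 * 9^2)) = -640 / 580437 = -0.00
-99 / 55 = -9 / 5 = -1.80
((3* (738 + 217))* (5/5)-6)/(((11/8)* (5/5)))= 22872/11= 2079.27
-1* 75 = -75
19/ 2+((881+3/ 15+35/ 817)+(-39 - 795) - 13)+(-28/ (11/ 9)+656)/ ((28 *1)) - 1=65.35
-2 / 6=-1 / 3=-0.33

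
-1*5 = -5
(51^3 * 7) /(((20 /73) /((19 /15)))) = 429302853 /100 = 4293028.53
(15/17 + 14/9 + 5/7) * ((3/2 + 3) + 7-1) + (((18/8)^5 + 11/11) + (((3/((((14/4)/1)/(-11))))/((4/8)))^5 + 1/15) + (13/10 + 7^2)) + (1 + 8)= -3487875792406549/1462881280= -2384250.75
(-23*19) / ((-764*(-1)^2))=437 / 764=0.57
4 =4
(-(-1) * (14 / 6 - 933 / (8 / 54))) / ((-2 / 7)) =528815 / 24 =22033.96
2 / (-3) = -2 / 3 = -0.67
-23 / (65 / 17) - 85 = -5916 / 65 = -91.02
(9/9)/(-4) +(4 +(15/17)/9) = 785/204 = 3.85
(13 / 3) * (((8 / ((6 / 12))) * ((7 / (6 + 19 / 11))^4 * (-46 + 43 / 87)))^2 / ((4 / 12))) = 64458489251824007088356608 / 20624807840206640625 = 3125289.20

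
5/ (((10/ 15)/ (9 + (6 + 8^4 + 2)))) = 61695/ 2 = 30847.50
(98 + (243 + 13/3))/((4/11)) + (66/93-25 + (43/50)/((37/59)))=159446941/172050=926.75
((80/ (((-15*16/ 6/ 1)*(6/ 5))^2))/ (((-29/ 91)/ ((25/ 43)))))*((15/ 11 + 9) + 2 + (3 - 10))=-0.34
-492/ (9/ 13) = -710.67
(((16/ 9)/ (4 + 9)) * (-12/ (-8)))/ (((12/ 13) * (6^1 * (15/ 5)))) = 1/ 81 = 0.01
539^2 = 290521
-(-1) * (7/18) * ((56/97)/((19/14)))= 2744/16587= 0.17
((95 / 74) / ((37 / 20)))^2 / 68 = 225625 / 31860737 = 0.01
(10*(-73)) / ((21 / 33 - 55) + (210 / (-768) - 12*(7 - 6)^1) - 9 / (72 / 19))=1027840 / 97169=10.58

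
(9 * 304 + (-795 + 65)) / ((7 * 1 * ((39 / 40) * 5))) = 16048 / 273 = 58.78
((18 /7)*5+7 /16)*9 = 13401 /112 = 119.65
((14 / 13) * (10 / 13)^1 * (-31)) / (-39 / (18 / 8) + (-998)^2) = -651 / 25248262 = -0.00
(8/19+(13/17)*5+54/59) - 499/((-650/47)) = 510858971/12387050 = 41.24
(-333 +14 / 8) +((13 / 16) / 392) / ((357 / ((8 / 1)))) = -92712887 / 279888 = -331.25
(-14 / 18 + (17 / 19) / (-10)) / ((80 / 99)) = -16313 / 15200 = -1.07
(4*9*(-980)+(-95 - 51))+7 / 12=-425105 / 12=-35425.42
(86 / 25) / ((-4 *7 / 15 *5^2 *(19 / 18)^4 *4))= -1692738 / 114030875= -0.01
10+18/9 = 12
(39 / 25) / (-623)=-39 / 15575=-0.00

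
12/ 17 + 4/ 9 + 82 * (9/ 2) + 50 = 64283/ 153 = 420.15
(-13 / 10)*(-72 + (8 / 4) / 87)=40703 / 435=93.57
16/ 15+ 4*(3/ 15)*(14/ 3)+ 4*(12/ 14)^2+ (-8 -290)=-71114/ 245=-290.26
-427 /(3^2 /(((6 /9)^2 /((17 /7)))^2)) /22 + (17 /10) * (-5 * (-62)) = 1221150373 /2317491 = 526.93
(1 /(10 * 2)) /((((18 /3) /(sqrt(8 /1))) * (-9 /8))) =-2 * sqrt(2) /135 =-0.02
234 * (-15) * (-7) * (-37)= -909090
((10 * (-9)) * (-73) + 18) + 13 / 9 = 59305 / 9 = 6589.44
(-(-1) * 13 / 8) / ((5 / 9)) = 117 / 40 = 2.92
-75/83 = -0.90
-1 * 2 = -2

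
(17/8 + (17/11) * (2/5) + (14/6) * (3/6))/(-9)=-0.43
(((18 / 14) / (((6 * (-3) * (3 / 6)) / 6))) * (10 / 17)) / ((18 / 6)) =-20 / 119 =-0.17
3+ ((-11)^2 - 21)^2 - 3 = 10000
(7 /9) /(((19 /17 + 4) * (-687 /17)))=-2023 /537921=-0.00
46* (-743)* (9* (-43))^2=-5118804882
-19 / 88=-0.22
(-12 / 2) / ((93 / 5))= -10 / 31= -0.32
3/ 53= 0.06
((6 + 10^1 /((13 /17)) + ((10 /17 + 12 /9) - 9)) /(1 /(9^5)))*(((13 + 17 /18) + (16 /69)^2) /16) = 2318941502235 /3741088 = 619857.51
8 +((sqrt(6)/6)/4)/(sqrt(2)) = 8.07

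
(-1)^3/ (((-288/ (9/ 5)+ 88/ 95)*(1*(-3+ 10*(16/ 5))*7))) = 95/ 3067736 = 0.00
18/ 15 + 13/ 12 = 137/ 60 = 2.28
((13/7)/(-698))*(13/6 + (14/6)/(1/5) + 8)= -1703/29316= -0.06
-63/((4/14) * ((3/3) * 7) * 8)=-63/16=-3.94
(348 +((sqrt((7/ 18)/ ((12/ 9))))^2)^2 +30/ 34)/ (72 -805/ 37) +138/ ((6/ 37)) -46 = 1136931641/ 1400256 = 811.95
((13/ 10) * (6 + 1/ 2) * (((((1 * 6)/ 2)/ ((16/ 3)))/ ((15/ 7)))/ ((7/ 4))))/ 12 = 169/ 1600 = 0.11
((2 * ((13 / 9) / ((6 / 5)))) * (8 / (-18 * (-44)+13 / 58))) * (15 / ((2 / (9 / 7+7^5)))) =8871413200 / 2894787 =3064.62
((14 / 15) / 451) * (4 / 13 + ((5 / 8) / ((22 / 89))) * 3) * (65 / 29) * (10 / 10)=126413 / 3452856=0.04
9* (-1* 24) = -216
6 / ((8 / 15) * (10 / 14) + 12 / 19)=1197 / 202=5.93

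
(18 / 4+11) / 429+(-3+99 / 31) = 6109 / 26598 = 0.23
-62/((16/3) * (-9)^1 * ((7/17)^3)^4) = 18061289354122591/332190892824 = 54370.21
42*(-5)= -210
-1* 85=-85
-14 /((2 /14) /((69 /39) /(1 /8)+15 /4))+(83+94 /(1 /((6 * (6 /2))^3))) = 14209947 /26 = 546536.42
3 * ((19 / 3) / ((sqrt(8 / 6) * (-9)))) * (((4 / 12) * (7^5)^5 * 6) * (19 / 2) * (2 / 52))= -484125771698691329191327 * sqrt(3) / 468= -1791731696229966316881.58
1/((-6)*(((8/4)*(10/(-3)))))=1/40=0.02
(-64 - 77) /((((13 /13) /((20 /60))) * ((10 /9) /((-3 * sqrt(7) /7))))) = 1269 * sqrt(7) /70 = 47.96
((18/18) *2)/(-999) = -2/999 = -0.00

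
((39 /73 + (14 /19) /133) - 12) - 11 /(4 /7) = -30.71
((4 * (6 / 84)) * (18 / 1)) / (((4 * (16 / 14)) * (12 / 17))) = 51 / 32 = 1.59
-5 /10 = -1 /2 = -0.50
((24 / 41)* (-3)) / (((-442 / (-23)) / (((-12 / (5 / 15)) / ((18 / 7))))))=1.28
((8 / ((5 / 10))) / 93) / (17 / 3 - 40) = -16 / 3193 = -0.01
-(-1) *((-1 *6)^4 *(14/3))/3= 2016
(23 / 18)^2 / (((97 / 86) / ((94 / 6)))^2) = 2160669289 / 6859161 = 315.00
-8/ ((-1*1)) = 8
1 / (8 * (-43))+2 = 687 / 344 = 2.00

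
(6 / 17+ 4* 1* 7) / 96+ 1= 1.30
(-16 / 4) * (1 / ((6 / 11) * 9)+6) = -670 / 27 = -24.81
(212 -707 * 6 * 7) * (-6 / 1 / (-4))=-44223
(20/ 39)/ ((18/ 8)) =80/ 351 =0.23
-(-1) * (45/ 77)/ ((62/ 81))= 3645/ 4774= 0.76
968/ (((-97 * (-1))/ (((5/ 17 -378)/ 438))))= -3107764/ 361131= -8.61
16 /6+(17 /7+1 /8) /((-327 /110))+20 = 66557 /3052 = 21.81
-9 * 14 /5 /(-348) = 21 /290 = 0.07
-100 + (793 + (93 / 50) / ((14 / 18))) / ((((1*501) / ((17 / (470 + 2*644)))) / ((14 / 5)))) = -11004742421 / 110094750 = -99.96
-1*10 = -10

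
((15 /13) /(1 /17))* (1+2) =765 /13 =58.85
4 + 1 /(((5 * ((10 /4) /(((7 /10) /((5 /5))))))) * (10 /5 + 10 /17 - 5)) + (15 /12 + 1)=127649 /20500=6.23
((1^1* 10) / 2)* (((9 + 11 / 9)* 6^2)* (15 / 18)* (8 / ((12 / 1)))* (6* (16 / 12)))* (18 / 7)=147200 / 7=21028.57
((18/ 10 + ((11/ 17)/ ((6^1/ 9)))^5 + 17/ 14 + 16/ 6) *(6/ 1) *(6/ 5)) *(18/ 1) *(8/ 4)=842709060387/ 496949950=1695.76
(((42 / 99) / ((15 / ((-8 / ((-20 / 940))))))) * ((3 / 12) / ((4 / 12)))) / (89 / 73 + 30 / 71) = 6820828 / 1403985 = 4.86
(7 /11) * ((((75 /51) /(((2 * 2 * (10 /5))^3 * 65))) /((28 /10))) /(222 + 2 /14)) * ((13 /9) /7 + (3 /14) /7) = 95 /8867948544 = 0.00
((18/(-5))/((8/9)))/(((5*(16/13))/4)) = -1053/400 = -2.63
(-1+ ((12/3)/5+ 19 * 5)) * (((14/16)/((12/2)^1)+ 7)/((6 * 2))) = 27097/480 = 56.45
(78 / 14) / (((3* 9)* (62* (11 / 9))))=13 / 4774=0.00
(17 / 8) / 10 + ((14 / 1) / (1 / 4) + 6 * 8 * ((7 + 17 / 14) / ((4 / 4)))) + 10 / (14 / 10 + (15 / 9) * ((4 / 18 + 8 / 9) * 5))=363785481 / 805840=451.44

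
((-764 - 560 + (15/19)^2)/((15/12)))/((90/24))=-7643824/27075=-282.32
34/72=0.47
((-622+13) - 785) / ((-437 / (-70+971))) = 1255994 / 437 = 2874.13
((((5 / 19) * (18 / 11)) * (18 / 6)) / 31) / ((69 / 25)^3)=156250 / 78829993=0.00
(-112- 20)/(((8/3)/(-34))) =1683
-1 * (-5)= 5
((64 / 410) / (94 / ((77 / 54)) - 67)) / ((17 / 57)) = -140448 / 289255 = -0.49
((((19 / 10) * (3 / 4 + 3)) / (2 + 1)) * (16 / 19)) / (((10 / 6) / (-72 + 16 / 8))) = -84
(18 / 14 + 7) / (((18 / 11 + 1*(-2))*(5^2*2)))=-0.46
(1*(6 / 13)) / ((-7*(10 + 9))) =-6 / 1729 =-0.00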